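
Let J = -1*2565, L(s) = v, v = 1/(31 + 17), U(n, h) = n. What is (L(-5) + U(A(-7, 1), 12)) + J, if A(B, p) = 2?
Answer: -123023/48 ≈ -2563.0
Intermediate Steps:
v = 1/48 ≈ 0.020833
L(s) = 1/48
J = -2565
(L(-5) + U(A(-7, 1), 12)) + J = (1/48 + 2) - 2565 = 97/48 - 2565 = -123023/48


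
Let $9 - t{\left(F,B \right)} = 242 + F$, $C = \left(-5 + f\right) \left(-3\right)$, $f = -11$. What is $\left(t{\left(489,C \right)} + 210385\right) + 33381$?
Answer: $243044$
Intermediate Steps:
$C = 48$ ($C = \left(-5 - 11\right) \left(-3\right) = \left(-16\right) \left(-3\right) = 48$)
$t{\left(F,B \right)} = -233 - F$ ($t{\left(F,B \right)} = 9 - \left(242 + F\right) = -233 - F$)
$\left(t{\left(489,C \right)} + 210385\right) + 33381 = \left(\left(-233 - 489\right) + 210385\right) + 33381 = \left(-722 + 210385\right) + 33381 = 209663 + 33381 = 243044$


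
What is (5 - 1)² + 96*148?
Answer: 14224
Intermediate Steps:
(5 - 1)² + 96*148 = 4² + 14208 = 16 + 14208 = 14224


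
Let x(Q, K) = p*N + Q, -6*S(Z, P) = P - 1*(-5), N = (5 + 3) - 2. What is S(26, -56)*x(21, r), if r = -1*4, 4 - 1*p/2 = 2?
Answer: 765/2 ≈ 382.50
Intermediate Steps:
p = 4 (p = 8 - 2*2 = 8 - 4 = 4)
N = 6 (N = 8 - 2 = 6)
S(Z, P) = -5/6 - P/6 (S(Z, P) = -(P - 1*(-5))/6 = -(P + 5)/6 = -(5 + P)/6 = -5/6 - P/6)
r = -4
x(Q, K) = 24 + Q (x(Q, K) = 4*6 + Q = 24 + Q)
S(26, -56)*x(21, r) = (-5/6 - 1/6*(-56))*(24 + 21) = (-5/6 + 28/3)*45 = (17/2)*45 = 765/2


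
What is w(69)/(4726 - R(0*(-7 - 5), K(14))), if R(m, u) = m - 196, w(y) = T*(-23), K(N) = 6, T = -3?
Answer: 3/214 ≈ 0.014019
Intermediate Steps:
w(y) = 69 (w(y) = -3*(-23) = 69)
R(m, u) = -196 + m
w(69)/(4726 - R(0*(-7 - 5), K(14))) = 69/(4726 - (-196 + 0*(-7 - 5))) = 69/(4726 - (-196 + 0*(-12))) = 69/(4726 - (-196 + 0)) = 69/(4726 - 1*(-196)) = 69/(4726 + 196) = 69/4922 = 69*(1/4922) = 3/214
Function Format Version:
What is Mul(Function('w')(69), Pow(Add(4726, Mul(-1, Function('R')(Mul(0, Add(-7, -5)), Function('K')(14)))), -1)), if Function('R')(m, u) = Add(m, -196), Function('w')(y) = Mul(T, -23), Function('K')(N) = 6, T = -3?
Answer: Rational(3, 214) ≈ 0.014019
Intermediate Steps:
Function('w')(y) = 69 (Function('w')(y) = Mul(-3, -23) = 69)
Function('R')(m, u) = Add(-196, m)
Mul(Function('w')(69), Pow(Add(4726, Mul(-1, Function('R')(Mul(0, Add(-7, -5)), Function('K')(14)))), -1)) = Mul(69, Pow(Add(4726, Mul(-1, Add(-196, Mul(0, Add(-7, -5))))), -1)) = Mul(69, Pow(Add(4726, Mul(-1, Add(-196, Mul(0, -12)))), -1)) = Mul(69, Pow(Add(4726, Mul(-1, Add(-196, 0))), -1)) = Mul(69, Pow(Add(4726, Mul(-1, -196)), -1)) = Mul(69, Pow(Add(4726, 196), -1)) = Mul(69, Pow(4922, -1)) = Mul(69, Rational(1, 4922)) = Rational(3, 214)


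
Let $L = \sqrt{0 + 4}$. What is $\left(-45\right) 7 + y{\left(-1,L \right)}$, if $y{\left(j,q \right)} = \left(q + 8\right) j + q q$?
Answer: $-321$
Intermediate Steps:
$L = 2$ ($L = \sqrt{4} = 2$)
$y{\left(j,q \right)} = q^{2} + j \left(8 + q\right)$ ($y{\left(j,q \right)} = \left(8 + q\right) j + q^{2} = j \left(8 + q\right) + q^{2} = q^{2} + j \left(8 + q\right)$)
$\left(-45\right) 7 + y{\left(-1,L \right)} = \left(-45\right) 7 + \left(2^{2} + 8 \left(-1\right) - 2\right) = -315 - 6 = -321$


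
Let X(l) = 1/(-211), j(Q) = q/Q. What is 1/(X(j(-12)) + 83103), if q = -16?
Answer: 211/17534732 ≈ 1.2033e-5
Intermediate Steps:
j(Q) = -16/Q
X(l) = -1/211
1/(X(j(-12)) + 83103) = 1/(-1/211 + 83103) = 1/(17534732/211) = 211/17534732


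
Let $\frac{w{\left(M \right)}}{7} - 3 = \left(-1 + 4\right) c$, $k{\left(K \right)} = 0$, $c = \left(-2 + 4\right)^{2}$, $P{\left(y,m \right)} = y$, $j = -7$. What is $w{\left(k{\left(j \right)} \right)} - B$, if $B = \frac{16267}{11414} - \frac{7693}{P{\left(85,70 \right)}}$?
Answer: $\frac{188295157}{970190} \approx 194.08$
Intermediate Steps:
$B = - \frac{86425207}{970190}$ ($B = \frac{16267}{11414} - \frac{7693}{85} = - \frac{86425207}{970190} \approx -89.081$)
$c = 4$ ($c = 2^{2} = 4$)
$w{\left(M \right)} = 105$ ($w{\left(M \right)} = 21 + 7 \left(-1 + 4\right) 4 = 21 + 7 \cdot 3 \cdot 4 = 21 + 7 \cdot 12 = 21 + 84 = 105$)
$w{\left(k{\left(j \right)} \right)} - B = 105 - - \frac{86425207}{970190} = 105 + \frac{86425207}{970190} = \frac{188295157}{970190}$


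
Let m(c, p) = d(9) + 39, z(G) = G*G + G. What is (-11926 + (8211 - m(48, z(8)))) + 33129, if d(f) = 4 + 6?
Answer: 29365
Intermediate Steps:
z(G) = G + G² (z(G) = G² + G = G + G²)
d(f) = 10
m(c, p) = 49 (m(c, p) = 10 + 39 = 49)
(-11926 + (8211 - m(48, z(8)))) + 33129 = (-11926 + (8211 - 1*49)) + 33129 = (-11926 + (8211 - 49)) + 33129 = (-11926 + 8162) + 33129 = -3764 + 33129 = 29365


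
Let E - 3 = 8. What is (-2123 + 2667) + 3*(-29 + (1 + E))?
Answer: 493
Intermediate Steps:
E = 11 (E = 3 + 8 = 11)
(-2123 + 2667) + 3*(-29 + (1 + E)) = (-2123 + 2667) + 3*(-29 + (1 + 11)) = 544 + 3*(-29 + 12) = 544 + 3*(-17) = 544 - 51 = 493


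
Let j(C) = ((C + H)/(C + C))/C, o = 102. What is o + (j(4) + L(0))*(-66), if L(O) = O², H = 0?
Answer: 375/4 ≈ 93.750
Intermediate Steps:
j(C) = 1/(2*C) (j(C) = ((C + 0)/(C + C))/C = (C/((2*C)))/C = (C*(1/(2*C)))/C = 1/(2*C))
o + (j(4) + L(0))*(-66) = 102 + ((½)/4 + 0²)*(-66) = 102 + ((½)*(¼) + 0)*(-66) = 102 + (⅛ + 0)*(-66) = 102 + (⅛)*(-66) = 102 - 33/4 = 375/4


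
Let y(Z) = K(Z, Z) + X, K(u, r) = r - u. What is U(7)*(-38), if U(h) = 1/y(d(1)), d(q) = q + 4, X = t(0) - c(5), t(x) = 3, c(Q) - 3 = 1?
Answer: 38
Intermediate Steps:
c(Q) = 4 (c(Q) = 3 + 1 = 4)
X = -1 (X = 3 - 1*4 = 3 - 4 = -1)
d(q) = 4 + q
y(Z) = -1 (y(Z) = (Z - Z) - 1 = 0 - 1 = -1)
U(h) = -1 (U(h) = 1/(-1) = -1)
U(7)*(-38) = -1*(-38) = 38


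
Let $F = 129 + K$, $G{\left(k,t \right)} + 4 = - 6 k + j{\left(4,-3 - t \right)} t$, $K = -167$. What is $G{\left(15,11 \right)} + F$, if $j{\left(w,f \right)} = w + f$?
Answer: $-242$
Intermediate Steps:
$j{\left(w,f \right)} = f + w$
$G{\left(k,t \right)} = -4 - 6 k + t \left(1 - t\right)$ ($G{\left(k,t \right)} = -4 - \left(6 k - \left(\left(-3 - t\right) + 4\right) t\right) = -4 - \left(6 k - \left(1 - t\right) t\right) = -4 - \left(6 k - t \left(1 - t\right)\right) = -4 - 6 k + t \left(1 - t\right)$)
$F = -38$ ($F = 129 - 167 = -38$)
$G{\left(15,11 \right)} + F = \left(-4 + 11 - 11^{2} - 90\right) - 38 = \left(-4 + 11 - 121 - 90\right) - 38 = -204 - 38 = -242$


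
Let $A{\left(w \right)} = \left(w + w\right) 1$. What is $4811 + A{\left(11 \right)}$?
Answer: $4833$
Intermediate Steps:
$A{\left(w \right)} = 2 w$ ($A{\left(w \right)} = 2 w 1 = 2 w$)
$4811 + A{\left(11 \right)} = 4811 + 2 \cdot 11 = 4811 + 22 = 4833$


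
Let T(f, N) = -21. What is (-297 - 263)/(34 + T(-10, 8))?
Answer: -560/13 ≈ -43.077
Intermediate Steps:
(-297 - 263)/(34 + T(-10, 8)) = (-297 - 263)/(34 - 21) = -560/13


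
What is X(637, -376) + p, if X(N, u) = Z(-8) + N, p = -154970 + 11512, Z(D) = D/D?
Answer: -142820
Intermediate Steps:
Z(D) = 1
p = -143458
X(N, u) = 1 + N
X(637, -376) + p = (1 + 637) - 143458 = 638 - 143458 = -142820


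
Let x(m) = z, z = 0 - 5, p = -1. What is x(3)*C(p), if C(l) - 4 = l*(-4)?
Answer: -40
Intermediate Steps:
z = -5
x(m) = -5
C(l) = 4 - 4*l (C(l) = 4 + l*(-4) = 4 - 4*l)
x(3)*C(p) = -5*(4 - 4*(-1)) = -5*(4 + 4) = -5*8 = -40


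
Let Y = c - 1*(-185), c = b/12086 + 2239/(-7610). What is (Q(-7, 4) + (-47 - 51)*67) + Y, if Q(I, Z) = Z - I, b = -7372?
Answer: -292980235837/45987230 ≈ -6370.9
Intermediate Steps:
c = -41580737/45987230 (c = -7372/12086 + 2239/(-7610) = -7372*1/12086 + 2239*(-1/7610) = -3686/6043 - 2239/7610 = -41580737/45987230 ≈ -0.90418)
Y = 8466056813/45987230 (Y = -41580737/45987230 - 1*(-185) = -41580737/45987230 + 185 = 8466056813/45987230 ≈ 184.10)
(Q(-7, 4) + (-47 - 51)*67) + Y = ((4 - 1*(-7)) + (-47 - 51)*67) + 8466056813/45987230 = ((4 + 7) - 98*67) + 8466056813/45987230 = (11 - 6566) + 8466056813/45987230 = -6555 + 8466056813/45987230 = -292980235837/45987230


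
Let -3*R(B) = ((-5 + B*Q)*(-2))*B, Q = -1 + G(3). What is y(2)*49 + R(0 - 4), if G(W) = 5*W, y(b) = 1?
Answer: 635/3 ≈ 211.67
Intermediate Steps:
Q = 14 (Q = -1 + 5*3 = -1 + 15 = 14)
R(B) = -B*(10 - 28*B)/3 (R(B) = -(-5 + B*14)*(-2)*B/3 = -(-5 + 14*B)*(-2)*B/3 = -(10 - 28*B)*B/3 = -B*(10 - 28*B)/3)
y(2)*49 + R(0 - 4) = 1*49 + 2*(0 - 4)*(-5 + 14*(0 - 4))/3 = 49 + (2/3)*(-4)*(-5 + 14*(-4)) = 49 + (2/3)*(-4)*(-5 - 56) = 49 + (2/3)*(-4)*(-61) = 49 + 488/3 = 635/3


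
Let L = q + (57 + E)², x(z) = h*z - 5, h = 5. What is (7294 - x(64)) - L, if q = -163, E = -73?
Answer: 6886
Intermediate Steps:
x(z) = -5 + 5*z (x(z) = 5*z - 5 = -5 + 5*z)
L = 93 (L = -163 + (57 - 73)² = -163 + (-16)² = -163 + 256 = 93)
(7294 - x(64)) - L = (7294 - (-5 + 5*64)) - 1*93 = (7294 - (-5 + 320)) - 93 = (7294 - 1*315) - 93 = (7294 - 315) - 93 = 6979 - 93 = 6886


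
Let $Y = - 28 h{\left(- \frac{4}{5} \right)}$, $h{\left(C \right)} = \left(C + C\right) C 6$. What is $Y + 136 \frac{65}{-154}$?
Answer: $- \frac{524452}{1925} \approx -272.44$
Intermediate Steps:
$h{\left(C \right)} = 12 C^{2}$ ($h{\left(C \right)} = 2 C 6 C = 12 C^{2}$)
$Y = - \frac{5376}{25}$ ($Y = - 28 \cdot 12 \left(- \frac{4}{5}\right)^{2} = - 28 \cdot 12 \cdot \frac{16}{25} = \left(-28\right) \frac{192}{25} = - \frac{5376}{25} \approx -215.04$)
$Y + 136 \frac{65}{-154} = - \frac{5376}{25} + 136 \frac{65}{-154} = - \frac{5376}{25} + 136 \cdot 65 \left(- \frac{1}{154}\right) = - \frac{5376}{25} + 136 \left(- \frac{65}{154}\right) = - \frac{5376}{25} - \frac{4420}{77} = - \frac{524452}{1925}$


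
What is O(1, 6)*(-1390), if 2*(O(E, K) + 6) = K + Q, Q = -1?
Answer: 4865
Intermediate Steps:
O(E, K) = -13/2 + K/2 (O(E, K) = -6 + (K - 1)/2 = -6 + (-1 + K)/2 = -6 + (-½ + K/2) = -13/2 + K/2)
O(1, 6)*(-1390) = (-13/2 + (½)*6)*(-1390) = (-13/2 + 3)*(-1390) = -7/2*(-1390) = 4865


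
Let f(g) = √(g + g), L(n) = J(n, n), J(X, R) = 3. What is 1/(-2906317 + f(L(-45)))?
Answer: -2906317/8446678504483 - √6/8446678504483 ≈ -3.4408e-7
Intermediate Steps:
L(n) = 3
f(g) = √2*√g (f(g) = √(2*g) = √2*√g)
1/(-2906317 + f(L(-45))) = 1/(-2906317 + √2*√3) = 1/(-2906317 + √6)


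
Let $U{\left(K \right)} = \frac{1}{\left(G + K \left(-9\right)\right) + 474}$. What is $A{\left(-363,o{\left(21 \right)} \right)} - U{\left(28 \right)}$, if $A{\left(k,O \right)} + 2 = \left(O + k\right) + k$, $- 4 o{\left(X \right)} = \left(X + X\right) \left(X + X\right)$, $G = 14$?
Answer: $- \frac{275885}{236} \approx -1169.0$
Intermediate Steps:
$o{\left(X \right)} = - X^{2}$ ($o{\left(X \right)} = - \frac{\left(X + X\right) \left(X + X\right)}{4} = - \frac{2 X 2 X}{4} = - \frac{4 X^{2}}{4} = - X^{2}$)
$A{\left(k,O \right)} = -2 + O + 2 k$ ($A{\left(k,O \right)} = -2 + \left(\left(O + k\right) + k\right) = -2 + \left(O + 2 k\right) = -2 + O + 2 k$)
$U{\left(K \right)} = \frac{1}{488 - 9 K}$ ($U{\left(K \right)} = \frac{1}{\left(14 + K \left(-9\right)\right) + 474} = \frac{1}{\left(14 - 9 K\right) + 474} = \frac{1}{488 - 9 K}$)
$A{\left(-363,o{\left(21 \right)} \right)} - U{\left(28 \right)} = \left(-2 - 21^{2} + 2 \left(-363\right)\right) - \frac{1}{488 - 252} = \left(-2 - 441 - 726\right) - \frac{1}{488 - 252} = \left(-2 - 441 - 726\right) - \frac{1}{236} = -1169 - \frac{1}{236} = - \frac{275885}{236}$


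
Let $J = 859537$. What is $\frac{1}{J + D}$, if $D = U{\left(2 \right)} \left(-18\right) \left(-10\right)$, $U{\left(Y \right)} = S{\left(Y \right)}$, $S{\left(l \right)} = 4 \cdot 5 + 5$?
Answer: $\frac{1}{864037} \approx 1.1574 \cdot 10^{-6}$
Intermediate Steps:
$S{\left(l \right)} = 25$ ($S{\left(l \right)} = 20 + 5 = 25$)
$U{\left(Y \right)} = 25$
$D = 4500$ ($D = 25 \left(-18\right) \left(-10\right) = \left(-450\right) \left(-10\right) = 4500$)
$\frac{1}{J + D} = \frac{1}{859537 + 4500} = \frac{1}{864037}$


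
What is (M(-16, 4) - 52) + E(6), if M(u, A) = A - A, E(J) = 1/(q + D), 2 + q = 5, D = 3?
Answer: -311/6 ≈ -51.833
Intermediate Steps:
q = 3 (q = -2 + 5 = 3)
E(J) = ⅙ (E(J) = 1/(3 + 3) = 1/6 = ⅙)
M(u, A) = 0
(M(-16, 4) - 52) + E(6) = (0 - 52) + ⅙ = -52 + ⅙ = -311/6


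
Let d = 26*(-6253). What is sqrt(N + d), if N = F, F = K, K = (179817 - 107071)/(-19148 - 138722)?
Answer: I*sqrt(1012983179934805)/78935 ≈ 403.21*I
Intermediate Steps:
d = -162578
K = -36373/78935 (K = 72746/(-157870) = 72746*(-1/157870) = -36373/78935 ≈ -0.46080)
F = -36373/78935 ≈ -0.46080
N = -36373/78935 ≈ -0.46080
sqrt(N + d) = sqrt(-36373/78935 - 162578) = sqrt(-12833130803/78935) = I*sqrt(1012983179934805)/78935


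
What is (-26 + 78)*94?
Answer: 4888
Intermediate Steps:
(-26 + 78)*94 = 52*94 = 4888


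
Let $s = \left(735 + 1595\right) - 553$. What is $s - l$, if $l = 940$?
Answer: $837$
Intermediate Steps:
$s = 1777$ ($s = 2330 - 553 = 1777$)
$s - l = 1777 - 940 = 837$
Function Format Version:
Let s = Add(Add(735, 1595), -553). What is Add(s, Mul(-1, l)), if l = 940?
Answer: 837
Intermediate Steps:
s = 1777 (s = Add(2330, -553) = 1777)
Add(s, Mul(-1, l)) = Add(1777, Mul(-1, 940)) = Add(1777, -940) = 837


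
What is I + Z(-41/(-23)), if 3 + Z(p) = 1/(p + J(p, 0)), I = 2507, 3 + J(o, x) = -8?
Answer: 530825/212 ≈ 2503.9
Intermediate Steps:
J(o, x) = -11 (J(o, x) = -3 - 8 = -11)
Z(p) = -3 + 1/(-11 + p) (Z(p) = -3 + 1/(p - 11) = -3 + 1/(-11 + p))
I + Z(-41/(-23)) = 2507 + (34 - (-123)/(-23))/(-11 - 41/(-23)) = 2507 + (34 - (-123)*(-1)/23)/(-11 - 41*(-1/23)) = 2507 + (34 - 3*41/23)/(-11 + 41/23) = 2507 + (34 - 123/23)/(-212/23) = 2507 - 23/212*659/23 = 2507 - 659/212 = 530825/212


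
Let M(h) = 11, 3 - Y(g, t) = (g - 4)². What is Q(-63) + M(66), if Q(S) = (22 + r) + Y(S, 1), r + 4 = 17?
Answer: -4440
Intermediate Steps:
r = 13 (r = -4 + 17 = 13)
Y(g, t) = 3 - (-4 + g)² (Y(g, t) = 3 - (g - 4)² = 3 - (-4 + g)²)
Q(S) = 38 - (-4 + S)² (Q(S) = (22 + 13) + (3 - (-4 + S)²) = 35 + (3 - (-4 + S)²) = 38 - (-4 + S)²)
Q(-63) + M(66) = (38 - (-4 - 63)²) + 11 = (38 - 1*(-67)²) + 11 = (38 - 1*4489) + 11 = (38 - 4489) + 11 = -4451 + 11 = -4440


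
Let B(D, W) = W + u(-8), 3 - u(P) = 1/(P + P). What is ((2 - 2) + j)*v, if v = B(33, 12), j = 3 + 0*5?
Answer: 723/16 ≈ 45.188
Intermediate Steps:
u(P) = 3 - 1/(2*P) (u(P) = 3 - 1/(P + P) = 3 - 1/(2*P))
j = 3 (j = 3 + 0 = 3)
B(D, W) = 49/16 + W (B(D, W) = W + (3 - 1/2/(-8)) = W + (3 - 1/2*(-1/8)) = W + (3 + 1/16) = W + 49/16 = 49/16 + W)
v = 241/16 (v = 49/16 + 12 = 241/16 ≈ 15.063)
((2 - 2) + j)*v = ((2 - 2) + 3)*(241/16) = (0 + 3)*(241/16) = 3*(241/16) = 723/16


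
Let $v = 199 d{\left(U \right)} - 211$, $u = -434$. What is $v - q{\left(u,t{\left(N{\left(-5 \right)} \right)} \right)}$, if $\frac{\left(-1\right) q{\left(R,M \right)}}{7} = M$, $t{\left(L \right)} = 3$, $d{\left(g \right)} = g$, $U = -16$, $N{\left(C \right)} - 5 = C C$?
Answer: $-3374$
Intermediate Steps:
$N{\left(C \right)} = 5 + C^{2}$ ($N{\left(C \right)} = 5 + C C = 5 + C^{2}$)
$q{\left(R,M \right)} = - 7 M$
$v = -3395$ ($v = 199 \left(-16\right) - 211 = -3184 - 211 = -3395$)
$v - q{\left(u,t{\left(N{\left(-5 \right)} \right)} \right)} = -3395 - \left(-7\right) 3 = -3395 - -21 = -3395 + 21 = -3374$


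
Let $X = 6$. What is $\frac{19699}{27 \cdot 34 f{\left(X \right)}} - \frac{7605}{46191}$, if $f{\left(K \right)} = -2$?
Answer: $- \frac{307959763}{28268892} \approx -10.894$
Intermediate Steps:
$\frac{19699}{27 \cdot 34 f{\left(X \right)}} - \frac{7605}{46191} = \frac{19699}{27 \cdot 34 \left(-2\right)} - \frac{7605}{46191} = \frac{19699}{918 \left(-2\right)} - \frac{2535}{15397} = \frac{19699}{-1836} - \frac{2535}{15397} = 19699 \left(- \frac{1}{1836}\right) - \frac{2535}{15397} = - \frac{19699}{1836} - \frac{2535}{15397} = - \frac{307959763}{28268892}$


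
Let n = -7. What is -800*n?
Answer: 5600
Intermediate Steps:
-800*n = -800*(-7) = -160*(-35) = 5600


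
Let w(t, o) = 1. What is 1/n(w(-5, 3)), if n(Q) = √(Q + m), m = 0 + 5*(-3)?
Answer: -I*√14/14 ≈ -0.26726*I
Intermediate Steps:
m = -15 (m = 0 - 15 = -15)
n(Q) = √(-15 + Q) (n(Q) = √(Q - 15) = √(-15 + Q))
1/n(w(-5, 3)) = 1/(√(-15 + 1)) = 1/(√(-14)) = 1/(I*√14) = -I*√14/14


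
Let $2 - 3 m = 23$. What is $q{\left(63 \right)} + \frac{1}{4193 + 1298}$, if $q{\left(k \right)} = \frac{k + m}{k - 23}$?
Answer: $\frac{38442}{27455} \approx 1.4002$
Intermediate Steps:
$m = -7$ ($m = \frac{2}{3} - \frac{23}{3} = -7$)
$q{\left(k \right)} = \frac{-7 + k}{-23 + k}$ ($q{\left(k \right)} = \frac{k - 7}{k - 23} = \frac{-7 + k}{-23 + k}$)
$q{\left(63 \right)} + \frac{1}{4193 + 1298} = \frac{-7 + 63}{-23 + 63} + \frac{1}{4193 + 1298} = \frac{1}{40} \cdot 56 + \frac{1}{5491} = \frac{7}{5} + \frac{1}{5491} = \frac{38442}{27455}$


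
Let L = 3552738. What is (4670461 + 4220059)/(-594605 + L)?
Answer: 189160/62939 ≈ 3.0055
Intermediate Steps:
(4670461 + 4220059)/(-594605 + L) = (4670461 + 4220059)/(-594605 + 3552738) = 8890520/2958133 = 8890520*(1/2958133) = 189160/62939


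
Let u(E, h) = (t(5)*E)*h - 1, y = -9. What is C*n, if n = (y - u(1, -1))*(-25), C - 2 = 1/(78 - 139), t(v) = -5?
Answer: 39325/61 ≈ 644.67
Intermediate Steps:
u(E, h) = -1 - 5*E*h (u(E, h) = (-5*E)*h - 1 = -5*E*h - 1 = -1 - 5*E*h)
C = 121/61 (C = 2 + 1/(78 - 139) = 2 + 1/(-61) = 2 - 1/61 = 121/61 ≈ 1.9836)
n = 325 (n = (-9 - (-1 - 5*1*(-1)))*(-25) = (-9 - (-1 + 5))*(-25) = (-9 - 1*4)*(-25) = (-9 - 4)*(-25) = -13*(-25) = 325)
C*n = (121/61)*325 = 39325/61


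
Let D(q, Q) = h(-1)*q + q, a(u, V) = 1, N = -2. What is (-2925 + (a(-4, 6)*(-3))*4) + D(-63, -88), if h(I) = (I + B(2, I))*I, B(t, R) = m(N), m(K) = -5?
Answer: -3378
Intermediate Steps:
B(t, R) = -5
h(I) = I*(-5 + I) (h(I) = (I - 5)*I = (-5 + I)*I = I*(-5 + I))
D(q, Q) = 7*q (D(q, Q) = (-(-5 - 1))*q + q = (-1*(-6))*q + q = 6*q + q = 7*q)
(-2925 + (a(-4, 6)*(-3))*4) + D(-63, -88) = (-2925 + (1*(-3))*4) + 7*(-63) = (-2925 - 3*4) - 441 = (-2925 - 12) - 441 = -2937 - 441 = -3378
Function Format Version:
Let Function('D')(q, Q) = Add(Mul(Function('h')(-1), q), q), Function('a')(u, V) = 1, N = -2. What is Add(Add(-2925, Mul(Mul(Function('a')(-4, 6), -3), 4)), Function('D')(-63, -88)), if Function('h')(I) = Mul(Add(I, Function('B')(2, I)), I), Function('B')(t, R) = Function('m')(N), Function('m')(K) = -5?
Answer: -3378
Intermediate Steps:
Function('B')(t, R) = -5
Function('h')(I) = Mul(I, Add(-5, I)) (Function('h')(I) = Mul(Add(I, -5), I) = Mul(Add(-5, I), I) = Mul(I, Add(-5, I)))
Function('D')(q, Q) = Mul(7, q) (Function('D')(q, Q) = Add(Mul(Mul(-1, Add(-5, -1)), q), q) = Add(Mul(Mul(-1, -6), q), q) = Add(Mul(6, q), q) = Mul(7, q))
Add(Add(-2925, Mul(Mul(Function('a')(-4, 6), -3), 4)), Function('D')(-63, -88)) = Add(Add(-2925, Mul(Mul(1, -3), 4)), Mul(7, -63)) = Add(Add(-2925, Mul(-3, 4)), -441) = Add(Add(-2925, -12), -441) = Add(-2937, -441) = -3378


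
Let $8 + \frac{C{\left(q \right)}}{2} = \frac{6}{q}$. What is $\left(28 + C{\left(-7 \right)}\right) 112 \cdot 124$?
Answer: $142848$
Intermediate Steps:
$C{\left(q \right)} = -16 + \frac{12}{q}$ ($C{\left(q \right)} = -16 + 2 \frac{6}{q} = -16 + \frac{12}{q}$)
$\left(28 + C{\left(-7 \right)}\right) 112 \cdot 124 = \left(28 - \left(16 - \frac{12}{-7}\right)\right) 112 \cdot 124 = \left(28 + \left(-16 + 12 \left(- \frac{1}{7}\right)\right)\right) 112 \cdot 124 = \left(28 - \frac{124}{7}\right) 112 \cdot 124 = \frac{72}{7} \cdot 112 \cdot 124 = 1152 \cdot 124 = 142848$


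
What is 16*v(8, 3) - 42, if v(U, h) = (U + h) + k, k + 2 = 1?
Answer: 118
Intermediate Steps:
k = -1 (k = -2 + 1 = -1)
v(U, h) = -1 + U + h (v(U, h) = (U + h) - 1 = -1 + U + h)
16*v(8, 3) - 42 = 16*(-1 + 8 + 3) - 42 = 16*10 - 42 = 160 - 42 = 118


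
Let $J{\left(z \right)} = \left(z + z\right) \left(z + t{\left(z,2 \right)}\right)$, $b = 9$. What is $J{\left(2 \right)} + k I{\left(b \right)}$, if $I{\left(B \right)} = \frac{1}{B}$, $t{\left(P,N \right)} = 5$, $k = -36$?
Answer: $24$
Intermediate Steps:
$J{\left(z \right)} = 2 z \left(5 + z\right)$ ($J{\left(z \right)} = \left(z + z\right) \left(z + 5\right) = 2 z \left(5 + z\right)$)
$J{\left(2 \right)} + k I{\left(b \right)} = 2 \cdot 2 \left(5 + 2\right) - \frac{36}{9} = 2 \cdot 2 \cdot 7 - 4 = 28 - 4 = 24$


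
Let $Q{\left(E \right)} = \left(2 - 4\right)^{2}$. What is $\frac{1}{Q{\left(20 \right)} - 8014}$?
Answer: $- \frac{1}{8010} \approx -0.00012484$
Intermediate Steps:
$Q{\left(E \right)} = 4$ ($Q{\left(E \right)} = \left(-2\right)^{2} = 4$)
$\frac{1}{Q{\left(20 \right)} - 8014} = \frac{1}{4 - 8014} = \frac{1}{-8010} = - \frac{1}{8010}$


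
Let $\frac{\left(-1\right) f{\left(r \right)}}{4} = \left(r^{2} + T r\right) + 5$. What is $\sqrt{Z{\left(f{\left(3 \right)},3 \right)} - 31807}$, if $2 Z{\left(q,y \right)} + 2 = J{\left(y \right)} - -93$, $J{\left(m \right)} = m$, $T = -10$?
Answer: $4 i \sqrt{1985} \approx 178.21 i$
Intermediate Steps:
$f{\left(r \right)} = -20 - 4 r^{2} + 40 r$ ($f{\left(r \right)} = - 4 \left(\left(r^{2} - 10 r\right) + 5\right) = - 4 \left(5 + r^{2} - 10 r\right) = -20 - 4 r^{2} + 40 r$)
$Z{\left(q,y \right)} = \frac{91}{2} + \frac{y}{2}$ ($Z{\left(q,y \right)} = -1 + \frac{y - -93}{2} = -1 + \frac{y + 93}{2} = -1 + \frac{93 + y}{2} = -1 + \left(\frac{93}{2} + \frac{y}{2}\right) = \frac{91}{2} + \frac{y}{2}$)
$\sqrt{Z{\left(f{\left(3 \right)},3 \right)} - 31807} = \sqrt{\left(\frac{91}{2} + \frac{1}{2} \cdot 3\right) - 31807} = \sqrt{\left(\frac{91}{2} + \frac{3}{2}\right) - 31807} = \sqrt{47 - 31807} = \sqrt{-31760} = 4 i \sqrt{1985}$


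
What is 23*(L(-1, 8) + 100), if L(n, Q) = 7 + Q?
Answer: 2645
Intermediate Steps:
23*(L(-1, 8) + 100) = 23*((7 + 8) + 100) = 23*(15 + 100) = 23*115 = 2645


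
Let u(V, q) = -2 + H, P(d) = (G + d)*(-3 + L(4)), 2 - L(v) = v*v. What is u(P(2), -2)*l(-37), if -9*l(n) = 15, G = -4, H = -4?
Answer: 10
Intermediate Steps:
l(n) = -5/3 (l(n) = -⅑*15 = -5/3)
L(v) = 2 - v² (L(v) = 2 - v*v = 2 - v²)
P(d) = 68 - 17*d (P(d) = (-4 + d)*(-3 + (2 - 1*4²)) = (-4 + d)*(-3 + (2 - 1*16)) = (-4 + d)*(-3 + (2 - 16)) = (-4 + d)*(-3 - 14) = (-4 + d)*(-17) = 68 - 17*d)
u(V, q) = -6 (u(V, q) = -2 - 4 = -6)
u(P(2), -2)*l(-37) = -6*(-5/3) = 10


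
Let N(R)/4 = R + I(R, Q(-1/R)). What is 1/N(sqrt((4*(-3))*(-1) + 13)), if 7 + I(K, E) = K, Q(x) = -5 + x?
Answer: 1/12 ≈ 0.083333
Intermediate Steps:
I(K, E) = -7 + K
N(R) = -28 + 8*R (N(R) = 4*(R + (-7 + R)) = 4*(-7 + 2*R) = -28 + 8*R)
1/N(sqrt((4*(-3))*(-1) + 13)) = 1/(-28 + 8*sqrt((4*(-3))*(-1) + 13)) = 1/(-28 + 8*sqrt(-12*(-1) + 13)) = 1/(-28 + 8*sqrt(12 + 13)) = 1/(-28 + 8*sqrt(25)) = 1/(-28 + 8*5) = 1/(-28 + 40) = 1/12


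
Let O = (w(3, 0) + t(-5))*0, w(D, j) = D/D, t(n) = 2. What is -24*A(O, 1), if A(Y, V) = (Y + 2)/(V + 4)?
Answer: -48/5 ≈ -9.6000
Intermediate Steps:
w(D, j) = 1
O = 0 (O = (1 + 2)*0 = 3*0 = 0)
A(Y, V) = (2 + Y)/(4 + V)
-24*A(O, 1) = -24*(2 + 0)/(4 + 1) = -24*2/5 = -48/5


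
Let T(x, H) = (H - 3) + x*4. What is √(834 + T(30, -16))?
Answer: √935 ≈ 30.578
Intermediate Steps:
T(x, H) = -3 + H + 4*x (T(x, H) = (-3 + H) + 4*x = -3 + H + 4*x)
√(834 + T(30, -16)) = √(834 + (-3 - 16 + 4*30)) = √(834 + (-3 - 16 + 120)) = √(834 + 101) = √935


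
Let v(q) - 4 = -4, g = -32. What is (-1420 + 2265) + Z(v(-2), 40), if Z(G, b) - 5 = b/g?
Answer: 3395/4 ≈ 848.75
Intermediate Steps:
v(q) = 0 (v(q) = 4 - 4 = 0)
Z(G, b) = 5 - b/32 (Z(G, b) = 5 + b/(-32) = 5 + b*(-1/32) = 5 - b/32)
(-1420 + 2265) + Z(v(-2), 40) = (-1420 + 2265) + (5 - 1/32*40) = 845 + (5 - 5/4) = 845 + 15/4 = 3395/4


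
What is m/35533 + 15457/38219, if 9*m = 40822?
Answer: 6503278247/12222321543 ≈ 0.53208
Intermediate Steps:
m = 40822/9 (m = (⅑)*40822 = 40822/9 ≈ 4535.8)
m/35533 + 15457/38219 = (40822/9)/35533 + 15457/38219 = (40822/9)*(1/35533) + 15457*(1/38219) = 40822/319797 + 15457/38219 = 6503278247/12222321543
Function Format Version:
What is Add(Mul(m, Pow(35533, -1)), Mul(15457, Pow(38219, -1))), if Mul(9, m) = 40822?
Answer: Rational(6503278247, 12222321543) ≈ 0.53208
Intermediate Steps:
m = Rational(40822, 9) (m = Mul(Rational(1, 9), 40822) = Rational(40822, 9) ≈ 4535.8)
Add(Mul(m, Pow(35533, -1)), Mul(15457, Pow(38219, -1))) = Add(Mul(Rational(40822, 9), Pow(35533, -1)), Mul(15457, Pow(38219, -1))) = Add(Mul(Rational(40822, 9), Rational(1, 35533)), Mul(15457, Rational(1, 38219))) = Add(Rational(40822, 319797), Rational(15457, 38219)) = Rational(6503278247, 12222321543)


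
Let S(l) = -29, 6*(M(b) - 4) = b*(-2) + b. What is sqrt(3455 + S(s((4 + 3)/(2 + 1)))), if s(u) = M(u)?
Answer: sqrt(3426) ≈ 58.532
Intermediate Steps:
M(b) = 4 - b/6 (M(b) = 4 + (b*(-2) + b)/6 = 4 + (-2*b + b)/6 = 4 + (-b)/6 = 4 - b/6)
s(u) = 4 - u/6
sqrt(3455 + S(s((4 + 3)/(2 + 1)))) = sqrt(3455 - 29) = sqrt(3426)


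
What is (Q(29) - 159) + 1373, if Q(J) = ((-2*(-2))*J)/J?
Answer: 1218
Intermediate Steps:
Q(J) = 4 (Q(J) = (4*J)/J = 4)
(Q(29) - 159) + 1373 = (4 - 159) + 1373 = -155 + 1373 = 1218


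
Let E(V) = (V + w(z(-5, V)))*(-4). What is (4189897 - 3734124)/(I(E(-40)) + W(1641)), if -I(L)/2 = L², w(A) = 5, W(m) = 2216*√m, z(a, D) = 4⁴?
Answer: 558321925/203804578 + 126249121*√1641/815218312 ≈ 9.0130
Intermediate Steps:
z(a, D) = 256
E(V) = -20 - 4*V (E(V) = (V + 5)*(-4) = (5 + V)*(-4) = -20 - 4*V)
I(L) = -2*L²
(4189897 - 3734124)/(I(E(-40)) + W(1641)) = (4189897 - 3734124)/(-2*(-20 - 4*(-40))² + 2216*√1641) = 455773/(-2*(-20 + 160)² + 2216*√1641) = 455773/(-2*140² + 2216*√1641) = 455773/(-2*19600 + 2216*√1641) = 455773/(-39200 + 2216*√1641)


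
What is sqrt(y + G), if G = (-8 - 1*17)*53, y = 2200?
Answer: 5*sqrt(35) ≈ 29.580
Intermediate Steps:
G = -1325 (G = (-8 - 17)*53 = -25*53 = -1325)
sqrt(y + G) = sqrt(2200 - 1325) = sqrt(875) = 5*sqrt(35)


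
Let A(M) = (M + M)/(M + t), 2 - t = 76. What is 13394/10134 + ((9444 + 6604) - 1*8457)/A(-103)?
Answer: 6809436251/1043802 ≈ 6523.7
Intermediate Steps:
t = -74 (t = 2 - 1*76 = 2 - 76 = -74)
A(M) = 2*M/(-74 + M) (A(M) = (M + M)/(M - 74) = (2*M)/(-74 + M) = 2*M/(-74 + M))
13394/10134 + ((9444 + 6604) - 1*8457)/A(-103) = 13394/10134 + ((9444 + 6604) - 1*8457)/((2*(-103)/(-74 - 103))) = 13394*(1/10134) + (16048 - 8457)/((2*(-103)/(-177))) = 6697/5067 + 7591/((2*(-103)*(-1/177))) = 6697/5067 + 7591/(206/177) = 6697/5067 + 7591*(177/206) = 6697/5067 + 1343607/206 = 6809436251/1043802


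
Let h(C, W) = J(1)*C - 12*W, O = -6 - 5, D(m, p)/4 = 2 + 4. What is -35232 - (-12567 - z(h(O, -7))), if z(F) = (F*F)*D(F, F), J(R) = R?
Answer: 105231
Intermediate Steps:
D(m, p) = 24 (D(m, p) = 4*(2 + 4) = 4*6 = 24)
O = -11
h(C, W) = C - 12*W (h(C, W) = 1*C - 12*W = C - 12*W)
z(F) = 24*F² (z(F) = (F*F)*24 = F²*24 = 24*F²)
-35232 - (-12567 - z(h(O, -7))) = -35232 - (-12567 - 24*(-11 - 12*(-7))²) = -35232 - (-12567 - 24*(-11 + 84)²) = -35232 - (-12567 - 24*73²) = -35232 - (-12567 - 24*5329) = -35232 - (-12567 - 1*127896) = -35232 - (-12567 - 127896) = -35232 - 1*(-140463) = -35232 + 140463 = 105231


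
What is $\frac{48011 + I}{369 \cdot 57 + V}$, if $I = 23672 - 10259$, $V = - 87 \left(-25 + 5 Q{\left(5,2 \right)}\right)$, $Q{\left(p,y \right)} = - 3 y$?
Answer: $\frac{30712}{12909} \approx 2.3791$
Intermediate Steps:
$V = 4785$ ($V = - 87 \left(-25 + 5 \left(\left(-3\right) 2\right)\right) = - 87 \left(-25 + 5 \left(-6\right)\right) = - 87 \left(-25 - 30\right) = \left(-87\right) \left(-55\right) = 4785$)
$I = 13413$ ($I = 23672 - 10259 = 13413$)
$\frac{48011 + I}{369 \cdot 57 + V} = \frac{48011 + 13413}{369 \cdot 57 + 4785} = \frac{61424}{21033 + 4785} = \frac{61424}{25818} = 61424 \cdot \frac{1}{25818} = \frac{30712}{12909}$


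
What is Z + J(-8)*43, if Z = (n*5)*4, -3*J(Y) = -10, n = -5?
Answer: 130/3 ≈ 43.333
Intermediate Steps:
J(Y) = 10/3 (J(Y) = -⅓*(-10) = 10/3)
Z = -100 (Z = -5*5*4 = -25*4 = -100)
Z + J(-8)*43 = -100 + (10/3)*43 = -100 + 430/3 = 130/3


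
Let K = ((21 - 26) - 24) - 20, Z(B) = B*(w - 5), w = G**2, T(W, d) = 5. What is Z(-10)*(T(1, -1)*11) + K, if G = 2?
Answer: 501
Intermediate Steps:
w = 4 (w = 2**2 = 4)
Z(B) = -B (Z(B) = B*(4 - 5) = B*(-1) = -B)
K = -49 (K = (-5 - 24) - 20 = -29 - 20 = -49)
Z(-10)*(T(1, -1)*11) + K = (-1*(-10))*(5*11) - 49 = 10*55 - 49 = 550 - 49 = 501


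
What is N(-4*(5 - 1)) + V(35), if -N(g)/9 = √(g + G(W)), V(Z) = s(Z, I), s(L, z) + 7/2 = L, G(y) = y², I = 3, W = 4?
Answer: 63/2 ≈ 31.500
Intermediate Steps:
s(L, z) = -7/2 + L
V(Z) = -7/2 + Z
N(g) = -9*√(16 + g) (N(g) = -9*√(g + 4²) = -9*√(g + 16) = -9*√(16 + g))
N(-4*(5 - 1)) + V(35) = -9*√(16 - 4*(5 - 1)) + (-7/2 + 35) = -9*√(16 - 4*4) + 63/2 = -9*√(16 - 16) + 63/2 = -9*√0 + 63/2 = -9*0 + 63/2 = 0 + 63/2 = 63/2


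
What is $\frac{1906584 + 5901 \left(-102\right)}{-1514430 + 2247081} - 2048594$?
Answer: $- \frac{500301046004}{244217} \approx -2.0486 \cdot 10^{6}$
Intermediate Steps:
$\frac{1906584 + 5901 \left(-102\right)}{-1514430 + 2247081} - 2048594 = \frac{1906584 - 601902}{732651} - 2048594 = 1304682 \cdot \frac{1}{732651} - 2048594 = \frac{434894}{244217} - 2048594 = - \frac{500301046004}{244217}$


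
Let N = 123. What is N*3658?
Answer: 449934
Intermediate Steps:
N*3658 = 123*3658 = 449934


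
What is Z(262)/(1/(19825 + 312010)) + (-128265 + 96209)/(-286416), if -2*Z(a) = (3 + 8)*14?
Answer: -914787459583/35802 ≈ -2.5551e+7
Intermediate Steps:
Z(a) = -77 (Z(a) = -(3 + 8)*14/2 = -11*14/2 = -½*154 = -77)
Z(262)/(1/(19825 + 312010)) + (-128265 + 96209)/(-286416) = -77/(1/(19825 + 312010)) + (-128265 + 96209)/(-286416) = -77/(1/331835) - 32056*(-1/286416) = -77/1/331835 + 4007/35802 = -77*331835 + 4007/35802 = -25551295 + 4007/35802 = -914787459583/35802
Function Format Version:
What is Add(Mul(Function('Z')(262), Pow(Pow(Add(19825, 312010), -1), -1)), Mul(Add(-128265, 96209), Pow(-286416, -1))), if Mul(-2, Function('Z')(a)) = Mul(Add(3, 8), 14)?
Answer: Rational(-914787459583, 35802) ≈ -2.5551e+7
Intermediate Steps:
Function('Z')(a) = -77 (Function('Z')(a) = Mul(Rational(-1, 2), Mul(Add(3, 8), 14)) = Mul(Rational(-1, 2), Mul(11, 14)) = Mul(Rational(-1, 2), 154) = -77)
Add(Mul(Function('Z')(262), Pow(Pow(Add(19825, 312010), -1), -1)), Mul(Add(-128265, 96209), Pow(-286416, -1))) = Add(Mul(-77, Pow(Pow(Add(19825, 312010), -1), -1)), Mul(Add(-128265, 96209), Pow(-286416, -1))) = Add(Mul(-77, Pow(Pow(331835, -1), -1)), Mul(-32056, Rational(-1, 286416))) = Add(Mul(-77, Pow(Rational(1, 331835), -1)), Rational(4007, 35802)) = Add(Mul(-77, 331835), Rational(4007, 35802)) = Add(-25551295, Rational(4007, 35802)) = Rational(-914787459583, 35802)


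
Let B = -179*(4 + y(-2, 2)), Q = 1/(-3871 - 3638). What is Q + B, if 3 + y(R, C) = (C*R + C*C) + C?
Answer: -4032334/7509 ≈ -537.00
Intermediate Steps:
Q = -1/7509 (Q = 1/(-7509) = -1/7509 ≈ -0.00013317)
y(R, C) = -3 + C + C² + C*R (y(R, C) = -3 + ((C*R + C*C) + C) = -3 + ((C*R + C²) + C) = -3 + ((C² + C*R) + C) = -3 + (C + C² + C*R) = -3 + C + C² + C*R)
B = -537 (B = -179*(4 + (-3 + 2 + 2² + 2*(-2))) = -179*(4 + (-3 + 2 + 4 - 4)) = -179*(4 - 1) = -179*3 = -537)
Q + B = -1/7509 - 537 = -4032334/7509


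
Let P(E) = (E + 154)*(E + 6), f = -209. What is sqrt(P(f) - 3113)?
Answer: 2*sqrt(2013) ≈ 89.733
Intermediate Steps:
P(E) = (6 + E)*(154 + E) (P(E) = (154 + E)*(6 + E) = (6 + E)*(154 + E))
sqrt(P(f) - 3113) = sqrt((924 + (-209)**2 + 160*(-209)) - 3113) = sqrt((924 + 43681 - 33440) - 3113) = sqrt(11165 - 3113) = sqrt(8052) = 2*sqrt(2013)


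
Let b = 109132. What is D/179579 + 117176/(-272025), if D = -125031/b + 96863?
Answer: 579108632325797/5331095741801700 ≈ 0.10863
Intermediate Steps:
D = 10570727885/109132 (D = -125031/109132 + 96863 = 10570727885/109132 ≈ 96862.)
D/179579 + 117176/(-272025) = (10570727885/109132)/179579 + 117176/(-272025) = (10570727885/109132)*(1/179579) + 117176*(-1/272025) = 10570727885/19597815428 - 117176/272025 = 579108632325797/5331095741801700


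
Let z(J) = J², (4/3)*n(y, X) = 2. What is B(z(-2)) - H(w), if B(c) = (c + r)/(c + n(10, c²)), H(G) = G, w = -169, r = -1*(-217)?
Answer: 2301/11 ≈ 209.18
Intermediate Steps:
n(y, X) = 3/2 (n(y, X) = (¾)*2 = 3/2)
r = 217
B(c) = (217 + c)/(3/2 + c) (B(c) = (c + 217)/(c + 3/2) = (217 + c)/(3/2 + c))
B(z(-2)) - H(w) = 2*(217 + (-2)²)/(3 + 2*(-2)²) - 1*(-169) = 2*(217 + 4)/(3 + 2*4) + 169 = 2*221/(3 + 8) + 169 = 2*221/11 + 169 = 2*(1/11)*221 + 169 = 442/11 + 169 = 2301/11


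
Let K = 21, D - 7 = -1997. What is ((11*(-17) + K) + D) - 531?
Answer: -2687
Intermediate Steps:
D = -1990 (D = 7 - 1997 = -1990)
((11*(-17) + K) + D) - 531 = ((11*(-17) + 21) - 1990) - 531 = ((-187 + 21) - 1990) - 531 = (-166 - 1990) - 531 = -2156 - 531 = -2687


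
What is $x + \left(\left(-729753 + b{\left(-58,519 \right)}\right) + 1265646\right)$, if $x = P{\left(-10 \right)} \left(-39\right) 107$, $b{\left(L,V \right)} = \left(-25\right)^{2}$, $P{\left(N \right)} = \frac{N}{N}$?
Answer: $532345$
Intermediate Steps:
$P{\left(N \right)} = 1$
$b{\left(L,V \right)} = 625$
$x = -4173$ ($x = 1 \left(-39\right) 107 = \left(-39\right) 107 = -4173$)
$x + \left(\left(-729753 + b{\left(-58,519 \right)}\right) + 1265646\right) = -4173 + \left(\left(-729753 + 625\right) + 1265646\right) = -4173 + \left(-729128 + 1265646\right) = -4173 + 536518 = 532345$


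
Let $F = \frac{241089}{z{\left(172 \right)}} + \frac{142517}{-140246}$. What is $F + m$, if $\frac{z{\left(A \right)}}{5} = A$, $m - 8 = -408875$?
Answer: $- \frac{24640198749623}{60305780} \approx -4.0859 \cdot 10^{5}$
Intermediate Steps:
$m = -408867$ ($m = 8 - 408875 = -408867$)
$z{\left(A \right)} = 5 A$
$F = \frac{16844601637}{60305780}$ ($F = \frac{241089}{5 \cdot 172} + \frac{142517}{-140246} = \frac{241089}{860} + 142517 \left(- \frac{1}{140246}\right) = 241089 \cdot \frac{1}{860} - \frac{142517}{140246} = \frac{241089}{860} - \frac{142517}{140246} = \frac{16844601637}{60305780} \approx 279.32$)
$F + m = \frac{16844601637}{60305780} - 408867 = - \frac{24640198749623}{60305780}$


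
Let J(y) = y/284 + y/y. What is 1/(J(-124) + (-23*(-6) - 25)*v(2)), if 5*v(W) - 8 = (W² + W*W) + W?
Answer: 355/144614 ≈ 0.0024548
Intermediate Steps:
v(W) = 8/5 + W/5 + 2*W²/5 (v(W) = 8/5 + ((W² + W*W) + W)/5 = 8/5 + ((W² + W²) + W)/5 = 8/5 + (2*W² + W)/5 = 8/5 + (W + 2*W²)/5 = 8/5 + (W/5 + 2*W²/5) = 8/5 + W/5 + 2*W²/5)
J(y) = 1 + y/284 (J(y) = y*(1/284) + 1 = y/284 + 1 = 1 + y/284)
1/(J(-124) + (-23*(-6) - 25)*v(2)) = 1/((1 + (1/284)*(-124)) + (-23*(-6) - 25)*(8/5 + (⅕)*2 + (⅖)*2²)) = 1/((1 - 31/71) + (138 - 25)*(8/5 + ⅖ + (⅖)*4)) = 1/(40/71 + 113*(8/5 + ⅖ + 8/5)) = 1/(40/71 + 113*(18/5)) = 1/(40/71 + 2034/5) = 1/(144614/355) = 355/144614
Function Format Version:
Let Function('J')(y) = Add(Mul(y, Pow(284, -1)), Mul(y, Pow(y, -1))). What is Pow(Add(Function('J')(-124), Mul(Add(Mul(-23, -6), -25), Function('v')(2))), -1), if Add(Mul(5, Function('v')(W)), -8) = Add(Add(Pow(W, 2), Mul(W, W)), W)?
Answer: Rational(355, 144614) ≈ 0.0024548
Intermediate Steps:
Function('v')(W) = Add(Rational(8, 5), Mul(Rational(1, 5), W), Mul(Rational(2, 5), Pow(W, 2))) (Function('v')(W) = Add(Rational(8, 5), Mul(Rational(1, 5), Add(Add(Pow(W, 2), Mul(W, W)), W))) = Add(Rational(8, 5), Mul(Rational(1, 5), Add(Add(Pow(W, 2), Pow(W, 2)), W))) = Add(Rational(8, 5), Mul(Rational(1, 5), Add(Mul(2, Pow(W, 2)), W))) = Add(Rational(8, 5), Mul(Rational(1, 5), Add(W, Mul(2, Pow(W, 2))))) = Add(Rational(8, 5), Add(Mul(Rational(1, 5), W), Mul(Rational(2, 5), Pow(W, 2)))) = Add(Rational(8, 5), Mul(Rational(1, 5), W), Mul(Rational(2, 5), Pow(W, 2))))
Function('J')(y) = Add(1, Mul(Rational(1, 284), y)) (Function('J')(y) = Add(Mul(y, Rational(1, 284)), 1) = Add(Mul(Rational(1, 284), y), 1) = Add(1, Mul(Rational(1, 284), y)))
Pow(Add(Function('J')(-124), Mul(Add(Mul(-23, -6), -25), Function('v')(2))), -1) = Pow(Add(Add(1, Mul(Rational(1, 284), -124)), Mul(Add(Mul(-23, -6), -25), Add(Rational(8, 5), Mul(Rational(1, 5), 2), Mul(Rational(2, 5), Pow(2, 2))))), -1) = Pow(Add(Add(1, Rational(-31, 71)), Mul(Add(138, -25), Add(Rational(8, 5), Rational(2, 5), Mul(Rational(2, 5), 4)))), -1) = Pow(Add(Rational(40, 71), Mul(113, Add(Rational(8, 5), Rational(2, 5), Rational(8, 5)))), -1) = Pow(Add(Rational(40, 71), Mul(113, Rational(18, 5))), -1) = Pow(Add(Rational(40, 71), Rational(2034, 5)), -1) = Pow(Rational(144614, 355), -1) = Rational(355, 144614)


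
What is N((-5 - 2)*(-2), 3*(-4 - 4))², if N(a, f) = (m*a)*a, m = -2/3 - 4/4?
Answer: 960400/9 ≈ 1.0671e+5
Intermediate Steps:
m = -5/3 (m = -2*⅓ - 4*¼ = -⅔ - 1 = -5/3 ≈ -1.6667)
N(a, f) = -5*a²/3 (N(a, f) = (-5*a/3)*a = -5*a²/3)
N((-5 - 2)*(-2), 3*(-4 - 4))² = (-5*4*(-5 - 2)²/3)² = (-5*(-7*(-2))²/3)² = (-5/3*14²)² = (-5/3*196)² = (-980/3)² = 960400/9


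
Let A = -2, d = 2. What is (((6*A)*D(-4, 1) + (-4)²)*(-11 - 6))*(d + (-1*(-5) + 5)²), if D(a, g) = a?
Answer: -110976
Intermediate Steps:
(((6*A)*D(-4, 1) + (-4)²)*(-11 - 6))*(d + (-1*(-5) + 5)²) = (((6*(-2))*(-4) + (-4)²)*(-11 - 6))*(2 + (-1*(-5) + 5)²) = ((-12*(-4) + 16)*(-17))*(2 + (5 + 5)²) = ((48 + 16)*(-17))*(2 + 10²) = (64*(-17))*(2 + 100) = -1088*102 = -110976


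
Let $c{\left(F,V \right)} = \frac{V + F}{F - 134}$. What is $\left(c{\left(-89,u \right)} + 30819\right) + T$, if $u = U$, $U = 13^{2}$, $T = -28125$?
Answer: $\frac{600682}{223} \approx 2693.6$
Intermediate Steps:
$U = 169$
$u = 169$
$c{\left(F,V \right)} = \frac{F + V}{-134 + F}$
$\left(c{\left(-89,u \right)} + 30819\right) + T = \left(\frac{-89 + 169}{-134 - 89} + 30819\right) - 28125 = \left(\frac{1}{-223} \cdot 80 + 30819\right) - 28125 = \left(\left(- \frac{1}{223}\right) 80 + 30819\right) - 28125 = \left(- \frac{80}{223} + 30819\right) - 28125 = \frac{6872557}{223} - 28125 = \frac{600682}{223}$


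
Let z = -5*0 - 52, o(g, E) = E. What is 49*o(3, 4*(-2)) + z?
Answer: -444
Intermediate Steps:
z = -52 (z = 0 - 52 = -52)
49*o(3, 4*(-2)) + z = 49*(4*(-2)) - 52 = 49*(-8) - 52 = -392 - 52 = -444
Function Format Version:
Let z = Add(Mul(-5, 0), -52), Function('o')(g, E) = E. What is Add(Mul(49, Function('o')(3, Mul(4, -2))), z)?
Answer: -444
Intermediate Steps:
z = -52 (z = Add(0, -52) = -52)
Add(Mul(49, Function('o')(3, Mul(4, -2))), z) = Add(Mul(49, Mul(4, -2)), -52) = Add(Mul(49, -8), -52) = Add(-392, -52) = -444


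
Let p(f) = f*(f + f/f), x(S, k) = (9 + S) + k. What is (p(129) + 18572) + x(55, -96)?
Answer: 35310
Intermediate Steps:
x(S, k) = 9 + S + k
p(f) = f*(1 + f) (p(f) = f*(f + 1) = f*(1 + f))
(p(129) + 18572) + x(55, -96) = (129*(1 + 129) + 18572) + (9 + 55 - 96) = (129*130 + 18572) - 32 = (16770 + 18572) - 32 = 35342 - 32 = 35310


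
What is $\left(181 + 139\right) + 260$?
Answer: $580$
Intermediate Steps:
$\left(181 + 139\right) + 260 = 320 + 260 = 580$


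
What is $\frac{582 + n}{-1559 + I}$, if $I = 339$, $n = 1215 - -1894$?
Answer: $- \frac{3691}{1220} \approx -3.0254$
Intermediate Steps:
$n = 3109$ ($n = 1215 + 1894 = 3109$)
$\frac{582 + n}{-1559 + I} = \frac{582 + 3109}{-1559 + 339} = \frac{3691}{-1220} = 3691 \left(- \frac{1}{1220}\right) = - \frac{3691}{1220}$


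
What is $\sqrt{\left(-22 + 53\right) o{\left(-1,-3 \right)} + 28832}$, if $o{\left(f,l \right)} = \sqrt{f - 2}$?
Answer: $\sqrt{28832 + 31 i \sqrt{3}} \approx 169.8 + 0.158 i$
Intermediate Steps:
$o{\left(f,l \right)} = \sqrt{-2 + f}$
$\sqrt{\left(-22 + 53\right) o{\left(-1,-3 \right)} + 28832} = \sqrt{\left(-22 + 53\right) \sqrt{-2 - 1} + 28832} = \sqrt{31 \sqrt{-3} + 28832} = \sqrt{31 i \sqrt{3} + 28832} = \sqrt{28832 + 31 i \sqrt{3}}$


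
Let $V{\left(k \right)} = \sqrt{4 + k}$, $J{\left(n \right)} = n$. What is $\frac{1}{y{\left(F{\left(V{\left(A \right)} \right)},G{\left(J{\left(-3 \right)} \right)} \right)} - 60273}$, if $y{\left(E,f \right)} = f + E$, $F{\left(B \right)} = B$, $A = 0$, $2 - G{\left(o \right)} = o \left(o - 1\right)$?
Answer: $- \frac{1}{60281} \approx -1.6589 \cdot 10^{-5}$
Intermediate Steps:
$G{\left(o \right)} = 2 - o \left(-1 + o\right)$ ($G{\left(o \right)} = 2 - o \left(o - 1\right) = 2 - o \left(-1 + o\right)$)
$y{\left(E,f \right)} = E + f$
$\frac{1}{y{\left(F{\left(V{\left(A \right)} \right)},G{\left(J{\left(-3 \right)} \right)} \right)} - 60273} = \frac{1}{\left(\sqrt{4 + 0} - 10\right) - 60273} = \frac{1}{\left(\sqrt{4} - 10\right) - 60273} = \frac{1}{\left(2 - 10\right) - 60273} = \frac{1}{-8 - 60273} = \frac{1}{-60281} = - \frac{1}{60281}$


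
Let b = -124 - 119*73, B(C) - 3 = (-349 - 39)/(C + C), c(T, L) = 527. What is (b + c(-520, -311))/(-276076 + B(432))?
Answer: 1789344/59631865 ≈ 0.030006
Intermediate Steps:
B(C) = 3 - 194/C (B(C) = 3 + (-349 - 39)/(C + C) = 3 - 388*1/(2*C) = 3 - 194/C)
b = -8811 (b = -124 - 8687 = -8811)
(b + c(-520, -311))/(-276076 + B(432)) = (-8811 + 527)/(-276076 + (3 - 194/432)) = -8284/(-276076 + (3 - 194*1/432)) = -8284/(-276076 + (3 - 97/216)) = -8284/(-276076 + 551/216) = -8284/(-59631865/216) = -8284*(-216/59631865) = 1789344/59631865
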